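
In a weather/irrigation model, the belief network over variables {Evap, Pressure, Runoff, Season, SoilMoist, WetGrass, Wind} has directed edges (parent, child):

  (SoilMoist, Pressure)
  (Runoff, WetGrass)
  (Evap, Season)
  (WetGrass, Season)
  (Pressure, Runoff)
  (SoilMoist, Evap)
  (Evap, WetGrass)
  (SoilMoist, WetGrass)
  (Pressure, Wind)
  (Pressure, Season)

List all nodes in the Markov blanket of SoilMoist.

{Evap, Pressure, Runoff, WetGrass}

Parents of SoilMoist: none.
SoilMoist's children: Evap, Pressure, WetGrass.
Parents of each child, excluding SoilMoist:
  Evap has no other parent.
  Pressure: no additional parents.
  WetGrass also has parents Evap, Runoff.
Union: {} ∪ {Evap, Pressure, WetGrass} ∪ {Evap, Runoff} = {Evap, Pressure, Runoff, WetGrass}.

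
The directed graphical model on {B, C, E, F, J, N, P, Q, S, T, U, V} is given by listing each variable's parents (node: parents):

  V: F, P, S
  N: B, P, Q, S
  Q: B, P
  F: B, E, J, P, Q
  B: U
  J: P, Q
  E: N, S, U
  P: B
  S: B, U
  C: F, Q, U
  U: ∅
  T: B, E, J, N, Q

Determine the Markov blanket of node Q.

{B, C, E, F, J, N, P, S, T, U}

Recall MB(v) = parents ∪ children ∪ spouses, where spouses are the other parents of v's children.
Q's parents: B, P.
Q's children: C, F, J, N, T.
Co-parents of Q (other parents of its children):
  N's other parents are B, P, S.
  J also has parent P.
  F also has parents B, E, J, P.
  C's other parents are F, U.
  parents(T) \ {Q} = {B, E, J, N}.
Taking the union gives {B, C, E, F, J, N, P, S, T, U}.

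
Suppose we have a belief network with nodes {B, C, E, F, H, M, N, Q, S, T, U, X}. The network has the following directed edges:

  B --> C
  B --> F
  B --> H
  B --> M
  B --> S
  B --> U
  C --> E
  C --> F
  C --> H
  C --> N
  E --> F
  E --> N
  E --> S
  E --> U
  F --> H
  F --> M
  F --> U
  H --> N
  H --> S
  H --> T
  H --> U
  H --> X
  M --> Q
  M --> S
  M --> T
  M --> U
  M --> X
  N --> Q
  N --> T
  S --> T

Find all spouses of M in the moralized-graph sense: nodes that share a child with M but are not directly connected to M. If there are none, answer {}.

{E, H, N}

Children of M: Q, S, T, U, X.
  Q: N
  S: B, E, H
  T: H, N, S
  U: B, E, F, H
  X: H
Excluding nodes already adjacent to M (B, F, Q, S, T, U, X), the co-parent-only contribution is {E, H, N}.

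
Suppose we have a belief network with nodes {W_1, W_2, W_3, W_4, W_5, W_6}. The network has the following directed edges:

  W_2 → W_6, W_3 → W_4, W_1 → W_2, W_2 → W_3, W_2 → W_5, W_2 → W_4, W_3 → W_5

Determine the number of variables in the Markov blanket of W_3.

By definition, MB(W_3) is built from W_3's parents, W_3's children, and the co-parents of W_3.
Pa(W_3) = {W_2}.
Ch(W_3) = {W_4, W_5}.
For each child, the remaining parents (spouses of W_3):
  W_4 also has parent W_2.
  W_5 also has parent W_2.
MB(W_3) = {W_2, W_4, W_5}, which has 3 nodes.

3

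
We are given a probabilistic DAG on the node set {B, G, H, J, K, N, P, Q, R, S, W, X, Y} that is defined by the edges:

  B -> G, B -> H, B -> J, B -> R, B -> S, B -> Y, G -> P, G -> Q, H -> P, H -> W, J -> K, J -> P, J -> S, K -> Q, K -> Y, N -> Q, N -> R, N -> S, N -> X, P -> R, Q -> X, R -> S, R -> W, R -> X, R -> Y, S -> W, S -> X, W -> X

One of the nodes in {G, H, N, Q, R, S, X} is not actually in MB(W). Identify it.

G

Pa(W) = {H, R, S}.
Ch(W) = {X}.
Parents of each child, excluding W:
  X also has parents N, Q, R, S.
MB(W) = {H, N, Q, R, S, X}.
G is neither a parent, child, nor co-parent of W, so it does not belong.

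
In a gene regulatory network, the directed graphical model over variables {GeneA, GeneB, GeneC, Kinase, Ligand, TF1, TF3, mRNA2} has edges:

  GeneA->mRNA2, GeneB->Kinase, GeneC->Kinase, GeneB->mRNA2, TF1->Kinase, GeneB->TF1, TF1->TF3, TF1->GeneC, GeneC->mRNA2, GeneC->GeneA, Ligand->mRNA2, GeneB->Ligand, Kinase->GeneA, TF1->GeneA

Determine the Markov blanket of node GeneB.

Recall MB(v) = parents ∪ children ∪ spouses, where spouses are the other parents of v's children.
GeneB has children Kinase, Ligand, TF1, mRNA2.
Pa(GeneB) = {}.
For each child, the remaining parents (spouses of GeneB):
  TF1 has no other parent.
  Kinase also has parents GeneC, TF1.
  Ligand: no additional parents.
  parents(mRNA2) \ {GeneB} = {GeneA, GeneC, Ligand}.
MB(GeneB) = {GeneA, GeneC, Kinase, Ligand, TF1, mRNA2}.

{GeneA, GeneC, Kinase, Ligand, TF1, mRNA2}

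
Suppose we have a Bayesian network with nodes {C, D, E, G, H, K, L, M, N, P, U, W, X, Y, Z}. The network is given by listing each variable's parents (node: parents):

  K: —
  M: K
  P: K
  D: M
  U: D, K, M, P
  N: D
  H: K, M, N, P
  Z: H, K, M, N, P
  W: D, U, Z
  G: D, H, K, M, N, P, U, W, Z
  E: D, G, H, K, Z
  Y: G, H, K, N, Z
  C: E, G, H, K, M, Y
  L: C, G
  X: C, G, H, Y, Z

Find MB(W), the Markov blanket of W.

W's parents: D, U, Z.
Children of W: G.
Parents of each child, excluding W:
  G also has parents D, H, K, M, N, P, U, Z.
So the Markov blanket of W is {D, G, H, K, M, N, P, U, Z}.

{D, G, H, K, M, N, P, U, Z}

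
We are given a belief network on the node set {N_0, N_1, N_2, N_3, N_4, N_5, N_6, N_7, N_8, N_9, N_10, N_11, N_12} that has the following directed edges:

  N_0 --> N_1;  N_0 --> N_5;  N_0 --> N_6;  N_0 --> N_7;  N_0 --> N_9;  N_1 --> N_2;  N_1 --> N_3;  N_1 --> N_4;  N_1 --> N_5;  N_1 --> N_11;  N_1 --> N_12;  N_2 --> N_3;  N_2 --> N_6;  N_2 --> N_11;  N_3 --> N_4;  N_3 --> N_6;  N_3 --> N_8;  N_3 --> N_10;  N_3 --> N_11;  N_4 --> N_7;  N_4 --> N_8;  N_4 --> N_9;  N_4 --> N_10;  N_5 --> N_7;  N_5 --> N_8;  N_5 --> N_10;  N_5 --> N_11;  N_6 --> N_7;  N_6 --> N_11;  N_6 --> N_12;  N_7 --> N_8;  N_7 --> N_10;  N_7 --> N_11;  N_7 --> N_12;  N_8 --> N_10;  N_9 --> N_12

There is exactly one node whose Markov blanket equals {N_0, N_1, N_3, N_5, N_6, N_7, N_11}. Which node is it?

The target node must have every member of {N_0, N_1, N_3, N_5, N_6, N_7, N_11} as a parent, child, or co-parent, and no others.
Parents of N_2: N_1; children: N_3, N_6, N_11; co-parents: N_0, N_1, N_3, N_5, N_6, N_7.
These exactly cover the given set, so the node is N_2.

N_2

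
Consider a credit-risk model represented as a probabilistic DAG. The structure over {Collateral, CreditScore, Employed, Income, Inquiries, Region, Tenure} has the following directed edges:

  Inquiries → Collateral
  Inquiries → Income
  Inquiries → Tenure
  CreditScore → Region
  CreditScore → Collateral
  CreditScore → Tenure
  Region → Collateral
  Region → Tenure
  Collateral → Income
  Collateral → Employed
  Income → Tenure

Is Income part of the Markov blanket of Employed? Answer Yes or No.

By definition, MB(Employed) is built from Employed's parents, Employed's children, and the co-parents of Employed.
Employed's children: none.
Employed has parent Collateral.
Employed has no children, so there are no co-parents.
MB(Employed) = {Collateral}; Income is not in this set.

No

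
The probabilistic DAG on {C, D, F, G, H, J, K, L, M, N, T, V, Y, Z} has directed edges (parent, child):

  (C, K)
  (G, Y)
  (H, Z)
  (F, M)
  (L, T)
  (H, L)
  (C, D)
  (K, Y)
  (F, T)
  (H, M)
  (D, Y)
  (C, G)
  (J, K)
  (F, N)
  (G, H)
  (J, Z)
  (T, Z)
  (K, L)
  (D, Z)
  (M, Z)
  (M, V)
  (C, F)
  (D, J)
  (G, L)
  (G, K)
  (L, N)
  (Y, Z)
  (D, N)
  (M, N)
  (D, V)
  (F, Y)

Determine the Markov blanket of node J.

Recall MB(v) = parents ∪ children ∪ spouses, where spouses are the other parents of v's children.
Pa(J) = {D}.
J's children: K, Z.
Co-parents of J (other parents of its children):
  parents(K) \ {J} = {C, G}.
  parents(Z) \ {J} = {D, H, M, T, Y}.
Union: {D} ∪ {K, Z} ∪ {C, D, G, H, M, T, Y} = {C, D, G, H, K, M, T, Y, Z}.

{C, D, G, H, K, M, T, Y, Z}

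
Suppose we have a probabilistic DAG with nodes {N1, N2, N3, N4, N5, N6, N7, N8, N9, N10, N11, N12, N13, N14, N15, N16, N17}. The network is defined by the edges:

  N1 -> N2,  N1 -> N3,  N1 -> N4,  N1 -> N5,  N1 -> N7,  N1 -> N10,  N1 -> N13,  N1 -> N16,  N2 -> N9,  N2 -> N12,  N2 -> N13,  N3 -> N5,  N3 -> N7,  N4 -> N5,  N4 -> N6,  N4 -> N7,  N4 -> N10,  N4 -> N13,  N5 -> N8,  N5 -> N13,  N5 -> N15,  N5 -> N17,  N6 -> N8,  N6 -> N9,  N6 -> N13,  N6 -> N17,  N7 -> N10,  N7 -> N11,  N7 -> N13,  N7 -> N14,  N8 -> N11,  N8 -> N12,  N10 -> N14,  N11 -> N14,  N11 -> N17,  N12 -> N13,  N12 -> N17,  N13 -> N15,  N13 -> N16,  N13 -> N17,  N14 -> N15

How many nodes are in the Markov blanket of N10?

5

The Markov blanket of a node is its parents, its children, and the other parents of its children.
Ch(N10) = {N14}.
N10 has parents N1, N4, N7.
For each child, the remaining parents (spouses of N10):
  N14's other parents are N7, N11.
MB(N10) = {N1, N4, N7, N11, N14}, which has 5 nodes.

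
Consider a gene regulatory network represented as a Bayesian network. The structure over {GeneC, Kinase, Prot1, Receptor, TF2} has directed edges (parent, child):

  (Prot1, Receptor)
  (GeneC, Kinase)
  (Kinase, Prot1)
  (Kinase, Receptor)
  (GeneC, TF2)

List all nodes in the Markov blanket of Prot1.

{Kinase, Receptor}

The Markov blanket of a node is its parents, its children, and the other parents of its children.
Prot1 has child Receptor.
Prot1's parents: Kinase.
Co-parents of Prot1 (other parents of its children):
  Receptor also has parent Kinase.
So the Markov blanket of Prot1 is {Kinase, Receptor}.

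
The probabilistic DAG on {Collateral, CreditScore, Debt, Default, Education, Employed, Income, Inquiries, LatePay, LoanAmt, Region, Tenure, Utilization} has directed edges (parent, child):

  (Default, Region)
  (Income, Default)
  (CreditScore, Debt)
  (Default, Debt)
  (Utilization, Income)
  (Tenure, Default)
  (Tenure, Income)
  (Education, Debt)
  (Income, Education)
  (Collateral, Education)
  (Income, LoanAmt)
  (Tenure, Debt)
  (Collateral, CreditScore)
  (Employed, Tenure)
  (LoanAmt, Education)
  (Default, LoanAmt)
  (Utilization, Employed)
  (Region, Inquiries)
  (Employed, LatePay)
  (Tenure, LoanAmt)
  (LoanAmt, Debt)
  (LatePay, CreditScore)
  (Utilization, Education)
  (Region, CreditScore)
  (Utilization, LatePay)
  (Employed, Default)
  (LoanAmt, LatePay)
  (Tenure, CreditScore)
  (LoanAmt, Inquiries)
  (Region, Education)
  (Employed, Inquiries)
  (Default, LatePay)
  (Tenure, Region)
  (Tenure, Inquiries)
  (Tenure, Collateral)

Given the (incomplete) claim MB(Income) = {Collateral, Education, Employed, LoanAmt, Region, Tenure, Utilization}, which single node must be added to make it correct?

Income's children: Default, Education, LoanAmt.
Income's parents: Tenure, Utilization.
Parents of each child, excluding Income:
  Default also has parents Employed, Tenure.
  LoanAmt's other parents are Default, Tenure.
  parents(Education) \ {Income} = {Collateral, LoanAmt, Region, Utilization}.
MB(Income) = {Collateral, Default, Education, Employed, LoanAmt, Region, Tenure, Utilization}.
Comparing with the claimed set, Default is missing.

Default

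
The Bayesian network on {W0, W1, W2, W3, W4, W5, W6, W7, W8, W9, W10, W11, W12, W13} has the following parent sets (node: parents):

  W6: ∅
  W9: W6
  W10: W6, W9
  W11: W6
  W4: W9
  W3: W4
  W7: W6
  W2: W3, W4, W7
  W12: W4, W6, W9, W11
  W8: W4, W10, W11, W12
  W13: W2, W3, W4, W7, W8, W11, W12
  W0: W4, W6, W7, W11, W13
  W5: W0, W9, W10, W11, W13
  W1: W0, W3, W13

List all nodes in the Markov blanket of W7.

The Markov blanket of a node is its parents, its children, and the other parents of its children.
W7 has children W0, W2, W13.
Pa(W7) = {W6}.
For each child, the remaining parents (spouses of W7):
  W2: W3, W4
  W13: W2, W3, W4, W8, W11, W12
  W0: W4, W6, W11, W13
Union: {W6} ∪ {W0, W2, W13} ∪ {W2, W3, W4, W6, W8, W11, W12, W13} = {W0, W2, W3, W4, W6, W8, W11, W12, W13}.

{W0, W2, W3, W4, W6, W8, W11, W12, W13}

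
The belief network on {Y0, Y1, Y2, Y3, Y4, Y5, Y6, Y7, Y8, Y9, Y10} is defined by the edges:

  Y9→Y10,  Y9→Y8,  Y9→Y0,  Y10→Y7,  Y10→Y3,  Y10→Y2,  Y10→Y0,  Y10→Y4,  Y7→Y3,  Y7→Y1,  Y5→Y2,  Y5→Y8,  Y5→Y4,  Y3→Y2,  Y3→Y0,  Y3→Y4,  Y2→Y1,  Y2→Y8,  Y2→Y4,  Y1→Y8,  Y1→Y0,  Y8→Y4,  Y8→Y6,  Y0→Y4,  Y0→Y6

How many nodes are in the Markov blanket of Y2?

Pa(Y2) = {Y3, Y5, Y10}.
Ch(Y2) = {Y1, Y4, Y8}.
For each child, the remaining parents (spouses of Y2):
  Y1's other parent is Y7.
  Y8 also has parents Y1, Y5, Y9.
  Y4 also has parents Y0, Y3, Y5, Y8, Y10.
MB(Y2) = {Y0, Y1, Y3, Y4, Y5, Y7, Y8, Y9, Y10}, which has 9 nodes.

9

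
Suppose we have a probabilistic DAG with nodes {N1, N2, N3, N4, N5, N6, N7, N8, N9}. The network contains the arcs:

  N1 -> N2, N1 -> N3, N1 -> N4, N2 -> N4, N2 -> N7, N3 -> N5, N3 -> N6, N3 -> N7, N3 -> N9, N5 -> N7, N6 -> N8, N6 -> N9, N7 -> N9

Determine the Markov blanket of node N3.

By definition, MB(N3) is built from N3's parents, N3's children, and the co-parents of N3.
N3 has parent N1.
Ch(N3) = {N5, N6, N7, N9}.
Co-parents of N3 (other parents of its children):
  N5: no additional parents.
  N6 has no other parent.
  parents(N7) \ {N3} = {N2, N5}.
  parents(N9) \ {N3} = {N6, N7}.
So the Markov blanket of N3 is {N1, N2, N5, N6, N7, N9}.

{N1, N2, N5, N6, N7, N9}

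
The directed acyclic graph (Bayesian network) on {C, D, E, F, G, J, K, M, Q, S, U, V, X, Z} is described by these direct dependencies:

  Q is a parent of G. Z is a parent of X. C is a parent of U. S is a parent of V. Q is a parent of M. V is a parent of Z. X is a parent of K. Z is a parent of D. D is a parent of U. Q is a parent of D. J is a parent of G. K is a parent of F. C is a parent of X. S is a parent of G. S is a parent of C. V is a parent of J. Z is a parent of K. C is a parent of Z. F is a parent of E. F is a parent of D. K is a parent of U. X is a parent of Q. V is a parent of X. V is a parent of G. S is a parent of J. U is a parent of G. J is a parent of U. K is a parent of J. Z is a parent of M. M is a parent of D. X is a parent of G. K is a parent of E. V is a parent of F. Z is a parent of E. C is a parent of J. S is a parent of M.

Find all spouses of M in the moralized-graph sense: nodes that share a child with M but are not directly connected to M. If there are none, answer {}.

Children of M: D.
  D: F, Q, Z
Excluding nodes already adjacent to M (D, Q, S, Z), the co-parent-only contribution is {F}.

{F}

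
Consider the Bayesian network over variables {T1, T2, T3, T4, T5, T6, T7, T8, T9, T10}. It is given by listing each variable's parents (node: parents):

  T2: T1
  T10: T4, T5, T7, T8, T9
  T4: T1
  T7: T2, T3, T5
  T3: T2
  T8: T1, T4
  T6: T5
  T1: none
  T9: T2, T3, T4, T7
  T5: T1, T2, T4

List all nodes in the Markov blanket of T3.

Pa(T3) = {T2}.
T3's children: T7, T9.
Other parents of T3's children:
  T7's other parents are T2, T5.
  T9 also has parents T2, T4, T7.
Union: {T2} ∪ {T7, T9} ∪ {T2, T4, T5, T7} = {T2, T4, T5, T7, T9}.

{T2, T4, T5, T7, T9}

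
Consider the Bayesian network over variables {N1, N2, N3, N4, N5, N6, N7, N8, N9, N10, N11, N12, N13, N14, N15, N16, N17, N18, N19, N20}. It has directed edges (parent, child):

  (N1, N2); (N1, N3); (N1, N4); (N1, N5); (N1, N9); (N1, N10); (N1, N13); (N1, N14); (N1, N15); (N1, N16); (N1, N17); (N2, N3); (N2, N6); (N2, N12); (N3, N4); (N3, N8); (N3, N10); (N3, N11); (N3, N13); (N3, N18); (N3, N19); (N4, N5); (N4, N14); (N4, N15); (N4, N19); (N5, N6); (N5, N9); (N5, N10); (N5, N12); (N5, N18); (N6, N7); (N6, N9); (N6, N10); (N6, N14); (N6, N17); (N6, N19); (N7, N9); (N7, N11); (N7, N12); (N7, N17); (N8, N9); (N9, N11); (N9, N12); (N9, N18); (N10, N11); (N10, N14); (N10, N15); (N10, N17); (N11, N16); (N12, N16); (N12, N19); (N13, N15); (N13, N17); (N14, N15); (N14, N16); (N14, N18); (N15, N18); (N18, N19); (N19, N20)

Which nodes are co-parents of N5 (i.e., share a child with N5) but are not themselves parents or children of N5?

Children of N5: N6, N9, N10, N12, N18.
  N6 also has parent N2.
  parents(N9) \ {N5} = {N1, N6, N7, N8}.
  N10's other parents are N1, N3, N6.
  parents(N12) \ {N5} = {N2, N7, N9}.
  N18 also has parents N3, N9, N14, N15.
Excluding nodes already adjacent to N5 (N1, N4, N6, N9, N10, N12, N18), the co-parent-only contribution is {N2, N3, N7, N8, N14, N15}.

{N2, N3, N7, N8, N14, N15}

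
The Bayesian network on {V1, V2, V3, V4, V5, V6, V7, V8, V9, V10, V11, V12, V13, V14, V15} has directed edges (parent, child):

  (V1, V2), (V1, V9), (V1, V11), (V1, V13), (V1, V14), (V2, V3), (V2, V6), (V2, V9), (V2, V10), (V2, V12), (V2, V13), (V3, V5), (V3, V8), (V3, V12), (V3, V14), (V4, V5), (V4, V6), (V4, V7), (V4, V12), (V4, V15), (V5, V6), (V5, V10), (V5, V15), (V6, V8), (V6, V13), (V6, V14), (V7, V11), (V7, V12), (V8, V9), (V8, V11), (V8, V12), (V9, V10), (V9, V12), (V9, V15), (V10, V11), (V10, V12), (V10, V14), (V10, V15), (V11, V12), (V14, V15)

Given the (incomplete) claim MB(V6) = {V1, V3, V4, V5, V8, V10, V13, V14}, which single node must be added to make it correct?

By definition, MB(V6) is built from V6's parents, V6's children, and the co-parents of V6.
V6's children: V8, V13, V14.
V6 has parents V2, V4, V5.
For each child, the remaining parents (spouses of V6):
  V8's other parent is V3.
  V13 also has parents V1, V2.
  V14 also has parents V1, V3, V10.
MB(V6) = {V1, V2, V3, V4, V5, V8, V10, V13, V14}.
Comparing with the claimed set, V2 is missing.

V2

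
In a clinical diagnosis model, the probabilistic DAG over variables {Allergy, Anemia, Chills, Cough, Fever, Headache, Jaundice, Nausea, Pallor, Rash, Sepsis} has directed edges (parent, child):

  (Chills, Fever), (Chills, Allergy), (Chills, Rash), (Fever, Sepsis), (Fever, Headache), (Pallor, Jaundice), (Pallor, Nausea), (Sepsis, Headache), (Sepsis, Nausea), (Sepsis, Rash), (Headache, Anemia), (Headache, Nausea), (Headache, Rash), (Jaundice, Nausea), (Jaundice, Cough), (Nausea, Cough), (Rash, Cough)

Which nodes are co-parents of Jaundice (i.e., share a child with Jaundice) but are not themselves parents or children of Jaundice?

Children of Jaundice: Cough, Nausea.
  Nausea's other parents are Headache, Pallor, Sepsis.
  parents(Cough) \ {Jaundice} = {Nausea, Rash}.
Excluding nodes already adjacent to Jaundice (Cough, Nausea, Pallor), the co-parent-only contribution is {Headache, Rash, Sepsis}.

{Headache, Rash, Sepsis}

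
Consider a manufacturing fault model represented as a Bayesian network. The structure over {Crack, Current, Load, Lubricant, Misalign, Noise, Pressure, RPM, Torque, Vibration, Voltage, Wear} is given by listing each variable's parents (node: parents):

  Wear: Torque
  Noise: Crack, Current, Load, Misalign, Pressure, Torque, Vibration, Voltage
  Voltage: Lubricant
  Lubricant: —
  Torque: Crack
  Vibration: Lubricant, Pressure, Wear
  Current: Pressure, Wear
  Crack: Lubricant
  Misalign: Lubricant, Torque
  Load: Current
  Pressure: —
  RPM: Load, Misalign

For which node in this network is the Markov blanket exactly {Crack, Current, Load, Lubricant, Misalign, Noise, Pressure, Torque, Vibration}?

The target node must have every member of {Crack, Current, Load, Lubricant, Misalign, Noise, Pressure, Torque, Vibration} as a parent, child, or co-parent, and no others.
Parents of Voltage: Lubricant; children: Noise; co-parents: Crack, Current, Load, Misalign, Pressure, Torque, Vibration.
These exactly cover the given set, so the node is Voltage.

Voltage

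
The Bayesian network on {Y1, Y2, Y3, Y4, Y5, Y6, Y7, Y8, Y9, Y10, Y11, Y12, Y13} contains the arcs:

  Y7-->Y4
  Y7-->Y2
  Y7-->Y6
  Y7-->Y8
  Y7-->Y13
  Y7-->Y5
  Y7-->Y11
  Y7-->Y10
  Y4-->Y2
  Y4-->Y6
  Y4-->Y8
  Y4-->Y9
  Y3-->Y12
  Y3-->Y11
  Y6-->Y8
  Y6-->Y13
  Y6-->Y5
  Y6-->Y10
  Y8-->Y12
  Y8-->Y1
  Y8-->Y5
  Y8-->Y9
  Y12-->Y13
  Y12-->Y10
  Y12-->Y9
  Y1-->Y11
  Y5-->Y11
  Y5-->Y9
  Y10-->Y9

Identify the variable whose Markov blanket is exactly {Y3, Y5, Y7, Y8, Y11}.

Y1

The target node must have every member of {Y3, Y5, Y7, Y8, Y11} as a parent, child, or co-parent, and no others.
Parents of Y1: Y8; children: Y11; co-parents: Y3, Y5, Y7.
These exactly cover the given set, so the node is Y1.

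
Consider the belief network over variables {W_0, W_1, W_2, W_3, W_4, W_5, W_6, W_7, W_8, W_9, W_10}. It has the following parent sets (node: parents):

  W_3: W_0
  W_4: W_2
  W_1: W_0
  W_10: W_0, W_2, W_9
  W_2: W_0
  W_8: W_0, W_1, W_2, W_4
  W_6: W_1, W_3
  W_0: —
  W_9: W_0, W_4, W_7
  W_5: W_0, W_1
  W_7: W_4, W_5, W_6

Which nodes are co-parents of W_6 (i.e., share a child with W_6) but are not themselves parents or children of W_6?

Children of W_6: W_7.
  parents(W_7) \ {W_6} = {W_4, W_5}.
Excluding nodes already adjacent to W_6 (W_1, W_3, W_7), the co-parent-only contribution is {W_4, W_5}.

{W_4, W_5}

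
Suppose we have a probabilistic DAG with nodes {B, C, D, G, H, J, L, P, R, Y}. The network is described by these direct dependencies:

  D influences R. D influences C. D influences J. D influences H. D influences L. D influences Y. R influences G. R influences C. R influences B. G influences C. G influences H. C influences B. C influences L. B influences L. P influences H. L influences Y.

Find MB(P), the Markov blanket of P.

Pa(P) = {}.
P has child H.
Other parents of P's children:
  H: D, G
Union: {} ∪ {H} ∪ {D, G} = {D, G, H}.

{D, G, H}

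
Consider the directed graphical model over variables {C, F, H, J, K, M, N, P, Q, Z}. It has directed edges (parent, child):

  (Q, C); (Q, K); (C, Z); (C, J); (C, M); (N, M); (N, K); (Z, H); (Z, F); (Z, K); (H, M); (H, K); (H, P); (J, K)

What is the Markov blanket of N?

{C, H, J, K, M, Q, Z}

Pa(N) = {}.
Ch(N) = {K, M}.
For each child, the remaining parents (spouses of N):
  M: C, H
  K: H, J, Q, Z
So the Markov blanket of N is {C, H, J, K, M, Q, Z}.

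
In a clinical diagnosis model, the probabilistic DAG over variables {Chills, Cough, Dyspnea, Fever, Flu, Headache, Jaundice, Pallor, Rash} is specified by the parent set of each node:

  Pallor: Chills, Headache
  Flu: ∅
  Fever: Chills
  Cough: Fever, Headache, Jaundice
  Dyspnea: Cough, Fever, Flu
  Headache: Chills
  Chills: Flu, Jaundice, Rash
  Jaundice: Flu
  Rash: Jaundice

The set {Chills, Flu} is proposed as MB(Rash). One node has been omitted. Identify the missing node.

By definition, MB(Rash) is built from Rash's parents, Rash's children, and the co-parents of Rash.
Rash's parents: Jaundice.
Rash's children: Chills.
For each child, the remaining parents (spouses of Rash):
  Chills: Flu, Jaundice
MB(Rash) = {Chills, Flu, Jaundice}.
Comparing with the claimed set, Jaundice is missing.

Jaundice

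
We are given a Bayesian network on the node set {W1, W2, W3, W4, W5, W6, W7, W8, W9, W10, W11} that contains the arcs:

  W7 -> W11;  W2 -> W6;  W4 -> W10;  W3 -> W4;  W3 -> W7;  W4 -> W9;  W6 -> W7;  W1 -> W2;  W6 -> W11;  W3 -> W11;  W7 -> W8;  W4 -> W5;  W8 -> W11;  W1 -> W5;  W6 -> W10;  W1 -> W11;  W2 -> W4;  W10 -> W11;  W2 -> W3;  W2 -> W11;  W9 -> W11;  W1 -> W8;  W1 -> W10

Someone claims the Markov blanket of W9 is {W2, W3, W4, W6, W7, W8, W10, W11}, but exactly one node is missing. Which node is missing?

W1

The Markov blanket of a node is its parents, its children, and the other parents of its children.
Parents of W9: W4.
Ch(W9) = {W11}.
For each child, the remaining parents (spouses of W9):
  parents(W11) \ {W9} = {W1, W2, W3, W6, W7, W8, W10}.
MB(W9) = {W1, W2, W3, W4, W6, W7, W8, W10, W11}.
Comparing with the claimed set, W1 is missing.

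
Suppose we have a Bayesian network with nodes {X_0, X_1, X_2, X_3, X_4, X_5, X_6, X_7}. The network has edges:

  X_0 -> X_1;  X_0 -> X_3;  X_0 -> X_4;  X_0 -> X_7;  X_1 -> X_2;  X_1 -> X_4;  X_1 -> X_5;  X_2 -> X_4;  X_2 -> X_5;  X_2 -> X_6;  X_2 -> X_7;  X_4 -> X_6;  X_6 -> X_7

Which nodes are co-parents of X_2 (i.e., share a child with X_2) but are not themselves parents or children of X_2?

{X_0}

Children of X_2: X_4, X_5, X_6, X_7.
  X_4: X_0, X_1
  X_5: X_1
  X_6: X_4
  X_7: X_0, X_6
Excluding nodes already adjacent to X_2 (X_1, X_4, X_5, X_6, X_7), the co-parent-only contribution is {X_0}.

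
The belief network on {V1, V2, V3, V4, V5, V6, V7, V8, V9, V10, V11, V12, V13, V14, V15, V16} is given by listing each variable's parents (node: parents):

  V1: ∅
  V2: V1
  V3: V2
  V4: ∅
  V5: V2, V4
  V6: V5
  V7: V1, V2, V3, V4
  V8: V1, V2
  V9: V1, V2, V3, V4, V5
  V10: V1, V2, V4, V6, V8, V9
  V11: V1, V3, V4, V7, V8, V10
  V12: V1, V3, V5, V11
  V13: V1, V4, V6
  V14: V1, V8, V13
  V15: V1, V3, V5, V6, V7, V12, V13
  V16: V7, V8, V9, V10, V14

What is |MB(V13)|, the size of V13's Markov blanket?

Parents of V13: V1, V4, V6.
Ch(V13) = {V14, V15}.
Other parents of V13's children:
  V14's other parents are V1, V8.
  V15's other parents are V1, V3, V5, V6, V7, V12.
MB(V13) = {V1, V3, V4, V5, V6, V7, V8, V12, V14, V15}, which has 10 nodes.

10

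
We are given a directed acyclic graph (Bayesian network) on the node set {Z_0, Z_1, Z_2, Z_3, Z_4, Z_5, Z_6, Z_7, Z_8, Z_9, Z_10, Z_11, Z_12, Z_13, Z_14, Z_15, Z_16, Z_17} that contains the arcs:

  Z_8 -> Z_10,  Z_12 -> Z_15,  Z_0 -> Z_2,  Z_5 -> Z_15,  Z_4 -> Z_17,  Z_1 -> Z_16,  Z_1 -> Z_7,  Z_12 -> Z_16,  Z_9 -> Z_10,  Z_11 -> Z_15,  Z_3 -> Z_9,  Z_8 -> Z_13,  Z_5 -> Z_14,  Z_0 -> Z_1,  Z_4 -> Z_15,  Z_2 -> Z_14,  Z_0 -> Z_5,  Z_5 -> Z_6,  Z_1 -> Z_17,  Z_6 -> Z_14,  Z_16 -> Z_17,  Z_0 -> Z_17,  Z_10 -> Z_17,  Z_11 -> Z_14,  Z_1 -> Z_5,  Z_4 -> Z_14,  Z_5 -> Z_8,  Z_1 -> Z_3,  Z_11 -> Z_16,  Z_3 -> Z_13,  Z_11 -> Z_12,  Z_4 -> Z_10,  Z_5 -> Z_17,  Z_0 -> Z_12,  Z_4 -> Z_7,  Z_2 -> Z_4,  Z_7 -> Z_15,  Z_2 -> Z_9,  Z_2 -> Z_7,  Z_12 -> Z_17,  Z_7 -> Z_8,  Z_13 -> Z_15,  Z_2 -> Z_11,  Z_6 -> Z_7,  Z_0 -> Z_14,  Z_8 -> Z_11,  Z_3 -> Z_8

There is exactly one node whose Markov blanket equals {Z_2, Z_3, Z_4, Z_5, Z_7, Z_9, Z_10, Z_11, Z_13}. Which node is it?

Z_8

The target node must have every member of {Z_2, Z_3, Z_4, Z_5, Z_7, Z_9, Z_10, Z_11, Z_13} as a parent, child, or co-parent, and no others.
Parents of Z_8: Z_3, Z_5, Z_7; children: Z_10, Z_11, Z_13; co-parents: Z_2, Z_3, Z_4, Z_9.
These exactly cover the given set, so the node is Z_8.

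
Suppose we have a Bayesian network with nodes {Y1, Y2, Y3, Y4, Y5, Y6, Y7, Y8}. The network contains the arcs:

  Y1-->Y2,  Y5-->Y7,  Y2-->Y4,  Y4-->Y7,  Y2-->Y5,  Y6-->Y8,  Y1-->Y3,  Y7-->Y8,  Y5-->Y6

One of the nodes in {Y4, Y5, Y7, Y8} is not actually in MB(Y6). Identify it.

Y6 has parent Y5.
Y6's children: Y8.
Co-parents of Y6 (other parents of its children):
  parents(Y8) \ {Y6} = {Y7}.
MB(Y6) = {Y5, Y7, Y8}.
Y4 is neither a parent, child, nor co-parent of Y6, so it does not belong.

Y4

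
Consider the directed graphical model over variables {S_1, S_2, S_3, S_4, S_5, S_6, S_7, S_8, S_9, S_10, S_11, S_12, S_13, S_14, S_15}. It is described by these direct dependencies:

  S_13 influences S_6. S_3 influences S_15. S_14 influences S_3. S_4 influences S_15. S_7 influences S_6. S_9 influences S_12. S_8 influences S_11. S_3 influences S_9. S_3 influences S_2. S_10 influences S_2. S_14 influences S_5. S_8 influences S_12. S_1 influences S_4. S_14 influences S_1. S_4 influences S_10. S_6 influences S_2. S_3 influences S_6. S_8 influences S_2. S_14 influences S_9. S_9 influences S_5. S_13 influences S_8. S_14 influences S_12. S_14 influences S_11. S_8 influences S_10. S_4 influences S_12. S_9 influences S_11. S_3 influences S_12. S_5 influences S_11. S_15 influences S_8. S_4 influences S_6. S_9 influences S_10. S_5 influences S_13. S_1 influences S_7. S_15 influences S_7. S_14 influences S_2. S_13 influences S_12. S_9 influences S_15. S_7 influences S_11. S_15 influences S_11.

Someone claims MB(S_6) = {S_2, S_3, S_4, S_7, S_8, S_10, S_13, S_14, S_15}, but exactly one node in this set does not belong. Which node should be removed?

S_15

S_6 has parents S_3, S_4, S_7, S_13.
Ch(S_6) = {S_2}.
For each child, the remaining parents (spouses of S_6):
  S_2's other parents are S_3, S_8, S_10, S_14.
MB(S_6) = {S_2, S_3, S_4, S_7, S_8, S_10, S_13, S_14}.
S_15 is neither a parent, child, nor co-parent of S_6, so it does not belong.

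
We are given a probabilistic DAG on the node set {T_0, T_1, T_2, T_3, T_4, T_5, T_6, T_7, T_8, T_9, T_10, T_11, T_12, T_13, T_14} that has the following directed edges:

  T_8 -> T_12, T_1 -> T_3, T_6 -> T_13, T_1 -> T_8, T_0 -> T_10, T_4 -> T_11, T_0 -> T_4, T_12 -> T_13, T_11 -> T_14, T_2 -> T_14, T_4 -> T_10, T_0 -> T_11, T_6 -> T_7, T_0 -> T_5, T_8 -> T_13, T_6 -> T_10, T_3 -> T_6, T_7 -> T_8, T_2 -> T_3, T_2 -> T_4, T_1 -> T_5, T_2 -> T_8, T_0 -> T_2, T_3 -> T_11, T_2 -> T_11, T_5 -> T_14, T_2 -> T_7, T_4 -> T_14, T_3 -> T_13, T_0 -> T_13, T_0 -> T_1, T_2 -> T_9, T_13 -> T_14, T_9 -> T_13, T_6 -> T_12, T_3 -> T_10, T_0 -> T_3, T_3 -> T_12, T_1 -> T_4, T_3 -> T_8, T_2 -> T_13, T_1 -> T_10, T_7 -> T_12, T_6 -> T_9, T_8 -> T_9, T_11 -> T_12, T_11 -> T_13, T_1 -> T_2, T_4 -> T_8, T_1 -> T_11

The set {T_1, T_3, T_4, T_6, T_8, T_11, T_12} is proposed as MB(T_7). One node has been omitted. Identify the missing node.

T_2

Recall MB(v) = parents ∪ children ∪ spouses, where spouses are the other parents of v's children.
Ch(T_7) = {T_8, T_12}.
Parents of T_7: T_2, T_6.
For each child, the remaining parents (spouses of T_7):
  T_8: T_1, T_2, T_3, T_4
  T_12: T_3, T_6, T_8, T_11
MB(T_7) = {T_1, T_2, T_3, T_4, T_6, T_8, T_11, T_12}.
Comparing with the claimed set, T_2 is missing.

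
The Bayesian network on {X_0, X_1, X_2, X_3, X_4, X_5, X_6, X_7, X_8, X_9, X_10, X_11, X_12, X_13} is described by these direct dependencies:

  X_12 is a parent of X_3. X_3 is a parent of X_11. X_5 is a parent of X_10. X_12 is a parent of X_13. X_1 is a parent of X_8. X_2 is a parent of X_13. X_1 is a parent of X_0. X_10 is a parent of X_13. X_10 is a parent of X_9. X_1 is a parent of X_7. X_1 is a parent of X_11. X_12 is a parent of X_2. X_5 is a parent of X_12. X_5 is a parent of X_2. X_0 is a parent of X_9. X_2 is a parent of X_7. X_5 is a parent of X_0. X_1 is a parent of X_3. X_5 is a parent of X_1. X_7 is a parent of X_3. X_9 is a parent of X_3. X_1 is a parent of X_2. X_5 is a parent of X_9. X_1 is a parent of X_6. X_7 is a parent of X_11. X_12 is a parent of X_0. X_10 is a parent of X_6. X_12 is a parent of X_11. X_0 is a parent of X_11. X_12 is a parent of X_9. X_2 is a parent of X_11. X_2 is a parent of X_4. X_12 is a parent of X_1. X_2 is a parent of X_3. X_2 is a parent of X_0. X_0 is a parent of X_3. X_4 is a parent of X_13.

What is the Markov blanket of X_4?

{X_2, X_10, X_12, X_13}

X_4 has child X_13.
Parents of X_4: X_2.
Parents of each child, excluding X_4:
  X_13: X_2, X_10, X_12
Union: {X_2} ∪ {X_13} ∪ {X_2, X_10, X_12} = {X_2, X_10, X_12, X_13}.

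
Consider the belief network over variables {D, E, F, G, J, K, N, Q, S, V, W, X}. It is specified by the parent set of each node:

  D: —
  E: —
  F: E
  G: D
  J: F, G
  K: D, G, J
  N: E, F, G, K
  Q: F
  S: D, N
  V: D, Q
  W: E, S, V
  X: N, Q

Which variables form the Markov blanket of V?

{D, E, Q, S, W}

A node's Markov blanket = Pa ∪ Ch ∪ (parents of Ch other than the node itself).
V's children: W.
Parents of V: D, Q.
Co-parents of V (other parents of its children):
  W: E, S
MB(V) = {D, E, Q, S, W}.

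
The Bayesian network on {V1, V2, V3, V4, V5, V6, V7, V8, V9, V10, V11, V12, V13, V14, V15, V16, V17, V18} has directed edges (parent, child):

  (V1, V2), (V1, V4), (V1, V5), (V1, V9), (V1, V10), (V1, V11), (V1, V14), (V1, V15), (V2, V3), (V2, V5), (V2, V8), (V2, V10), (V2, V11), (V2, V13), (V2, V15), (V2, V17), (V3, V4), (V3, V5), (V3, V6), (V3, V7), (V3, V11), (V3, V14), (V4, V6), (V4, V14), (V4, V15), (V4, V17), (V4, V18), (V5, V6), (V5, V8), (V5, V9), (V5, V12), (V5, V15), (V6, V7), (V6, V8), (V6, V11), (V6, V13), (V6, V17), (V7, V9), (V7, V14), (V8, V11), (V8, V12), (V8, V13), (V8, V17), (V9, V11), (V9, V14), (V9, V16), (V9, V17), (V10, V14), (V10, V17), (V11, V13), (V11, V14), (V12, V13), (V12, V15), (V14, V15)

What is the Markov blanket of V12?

V12 has parents V5, V8.
V12's children: V13, V15.
Parents of each child, excluding V12:
  V13's other parents are V2, V6, V8, V11.
  V15's other parents are V1, V2, V4, V5, V14.
Union: {V5, V8} ∪ {V13, V15} ∪ {V1, V2, V4, V5, V6, V8, V11, V14} = {V1, V2, V4, V5, V6, V8, V11, V13, V14, V15}.

{V1, V2, V4, V5, V6, V8, V11, V13, V14, V15}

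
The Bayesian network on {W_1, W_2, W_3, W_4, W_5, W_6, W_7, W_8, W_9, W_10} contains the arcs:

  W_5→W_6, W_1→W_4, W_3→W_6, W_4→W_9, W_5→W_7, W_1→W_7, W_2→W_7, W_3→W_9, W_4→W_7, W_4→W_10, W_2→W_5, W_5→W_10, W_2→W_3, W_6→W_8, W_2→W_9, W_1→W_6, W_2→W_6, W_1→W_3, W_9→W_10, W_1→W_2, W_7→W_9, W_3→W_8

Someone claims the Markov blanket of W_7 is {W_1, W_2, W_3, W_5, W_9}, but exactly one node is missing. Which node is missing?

The Markov blanket of a node is its parents, its children, and the other parents of its children.
W_7 has parents W_1, W_2, W_4, W_5.
Ch(W_7) = {W_9}.
For each child, the remaining parents (spouses of W_7):
  W_9 also has parents W_2, W_3, W_4.
MB(W_7) = {W_1, W_2, W_3, W_4, W_5, W_9}.
Comparing with the claimed set, W_4 is missing.

W_4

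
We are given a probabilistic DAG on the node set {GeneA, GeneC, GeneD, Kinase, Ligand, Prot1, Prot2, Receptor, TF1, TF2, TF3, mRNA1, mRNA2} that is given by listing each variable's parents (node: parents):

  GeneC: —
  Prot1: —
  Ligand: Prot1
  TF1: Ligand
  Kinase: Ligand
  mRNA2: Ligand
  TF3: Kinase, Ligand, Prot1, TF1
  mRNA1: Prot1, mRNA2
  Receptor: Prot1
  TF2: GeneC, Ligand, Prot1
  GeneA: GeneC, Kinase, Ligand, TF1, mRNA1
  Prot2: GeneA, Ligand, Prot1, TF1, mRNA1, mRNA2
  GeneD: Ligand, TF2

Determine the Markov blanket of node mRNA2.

By definition, MB(mRNA2) is built from mRNA2's parents, mRNA2's children, and the co-parents of mRNA2.
Parents of mRNA2: Ligand.
mRNA2's children: Prot2, mRNA1.
Other parents of mRNA2's children:
  mRNA1's other parent is Prot1.
  Prot2's other parents are GeneA, Ligand, Prot1, TF1, mRNA1.
So the Markov blanket of mRNA2 is {GeneA, Ligand, Prot1, Prot2, TF1, mRNA1}.

{GeneA, Ligand, Prot1, Prot2, TF1, mRNA1}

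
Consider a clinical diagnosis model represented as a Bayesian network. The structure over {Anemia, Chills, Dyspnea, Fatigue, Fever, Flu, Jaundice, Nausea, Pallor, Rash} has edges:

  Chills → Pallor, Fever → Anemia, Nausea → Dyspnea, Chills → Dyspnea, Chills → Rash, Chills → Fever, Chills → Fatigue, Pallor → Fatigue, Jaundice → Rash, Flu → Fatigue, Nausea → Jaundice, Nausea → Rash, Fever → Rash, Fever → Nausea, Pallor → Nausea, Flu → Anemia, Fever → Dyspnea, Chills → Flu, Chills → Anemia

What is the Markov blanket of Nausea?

By definition, MB(Nausea) is built from Nausea's parents, Nausea's children, and the co-parents of Nausea.
Pa(Nausea) = {Fever, Pallor}.
Nausea has children Dyspnea, Jaundice, Rash.
For each child, the remaining parents (spouses of Nausea):
  Jaundice: no additional parents.
  Dyspnea also has parents Chills, Fever.
  parents(Rash) \ {Nausea} = {Chills, Fever, Jaundice}.
Union: {Fever, Pallor} ∪ {Dyspnea, Jaundice, Rash} ∪ {Chills, Fever, Jaundice} = {Chills, Dyspnea, Fever, Jaundice, Pallor, Rash}.

{Chills, Dyspnea, Fever, Jaundice, Pallor, Rash}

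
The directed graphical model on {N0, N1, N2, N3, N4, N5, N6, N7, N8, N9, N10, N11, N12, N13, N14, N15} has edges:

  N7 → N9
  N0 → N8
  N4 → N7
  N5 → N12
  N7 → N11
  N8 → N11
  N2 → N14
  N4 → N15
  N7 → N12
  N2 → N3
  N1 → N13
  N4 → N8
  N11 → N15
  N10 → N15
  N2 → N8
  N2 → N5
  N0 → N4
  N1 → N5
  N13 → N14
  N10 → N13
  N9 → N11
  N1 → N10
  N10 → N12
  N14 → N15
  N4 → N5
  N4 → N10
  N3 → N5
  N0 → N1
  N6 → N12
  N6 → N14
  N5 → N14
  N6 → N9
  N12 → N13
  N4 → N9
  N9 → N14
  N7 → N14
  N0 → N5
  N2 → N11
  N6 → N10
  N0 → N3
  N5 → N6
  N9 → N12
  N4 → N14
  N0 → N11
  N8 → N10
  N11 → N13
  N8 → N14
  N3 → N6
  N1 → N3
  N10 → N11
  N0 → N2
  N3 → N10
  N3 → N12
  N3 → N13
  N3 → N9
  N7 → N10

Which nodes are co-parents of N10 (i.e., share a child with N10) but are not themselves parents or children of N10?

{N0, N2, N5, N9, N14}

Children of N10: N11, N12, N13, N15.
  N11: N0, N2, N7, N8, N9
  N12: N3, N5, N6, N7, N9
  N13: N1, N3, N11, N12
  N15: N4, N11, N14
Excluding nodes already adjacent to N10 (N1, N3, N4, N6, N7, N8, N11, N12, N13, N15), the co-parent-only contribution is {N0, N2, N5, N9, N14}.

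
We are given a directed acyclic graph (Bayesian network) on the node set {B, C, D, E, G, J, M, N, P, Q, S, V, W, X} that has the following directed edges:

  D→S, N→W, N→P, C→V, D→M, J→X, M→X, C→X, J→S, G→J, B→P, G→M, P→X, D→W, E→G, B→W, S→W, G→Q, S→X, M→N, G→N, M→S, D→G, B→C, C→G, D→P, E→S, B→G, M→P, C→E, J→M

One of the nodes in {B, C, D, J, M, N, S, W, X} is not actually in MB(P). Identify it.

W

Recall MB(v) = parents ∪ children ∪ spouses, where spouses are the other parents of v's children.
P has parents B, D, M, N.
P's children: X.
For each child, the remaining parents (spouses of P):
  parents(X) \ {P} = {C, J, M, S}.
MB(P) = {B, C, D, J, M, N, S, X}.
W is neither a parent, child, nor co-parent of P, so it does not belong.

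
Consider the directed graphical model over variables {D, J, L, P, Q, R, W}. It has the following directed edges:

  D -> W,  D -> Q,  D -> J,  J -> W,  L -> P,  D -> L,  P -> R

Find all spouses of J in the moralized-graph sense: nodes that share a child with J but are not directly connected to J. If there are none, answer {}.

{}

Children of J: W.
  W: D
Excluding nodes already adjacent to J (D, W), the co-parent-only contribution is {}.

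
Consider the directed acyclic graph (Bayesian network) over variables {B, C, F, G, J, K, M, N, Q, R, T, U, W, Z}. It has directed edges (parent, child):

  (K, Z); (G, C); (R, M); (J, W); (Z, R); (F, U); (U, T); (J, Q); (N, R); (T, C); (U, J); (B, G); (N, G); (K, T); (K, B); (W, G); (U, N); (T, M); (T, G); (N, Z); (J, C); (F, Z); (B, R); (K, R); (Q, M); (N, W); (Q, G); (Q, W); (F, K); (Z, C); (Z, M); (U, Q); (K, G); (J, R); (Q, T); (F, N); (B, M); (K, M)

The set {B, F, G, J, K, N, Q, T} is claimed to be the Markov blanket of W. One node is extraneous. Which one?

F

Recall MB(v) = parents ∪ children ∪ spouses, where spouses are the other parents of v's children.
Ch(W) = {G}.
W has parents J, N, Q.
Other parents of W's children:
  parents(G) \ {W} = {B, K, N, Q, T}.
MB(W) = {B, G, J, K, N, Q, T}.
F is neither a parent, child, nor co-parent of W, so it does not belong.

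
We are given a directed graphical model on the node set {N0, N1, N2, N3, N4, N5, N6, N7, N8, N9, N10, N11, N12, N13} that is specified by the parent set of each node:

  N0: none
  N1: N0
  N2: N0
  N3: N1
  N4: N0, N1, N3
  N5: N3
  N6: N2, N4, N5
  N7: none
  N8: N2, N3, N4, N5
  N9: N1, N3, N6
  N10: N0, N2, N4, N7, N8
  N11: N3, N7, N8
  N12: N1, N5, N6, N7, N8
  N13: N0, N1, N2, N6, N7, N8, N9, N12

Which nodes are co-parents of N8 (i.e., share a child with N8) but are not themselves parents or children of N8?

{N0, N1, N6, N7, N9}

Children of N8: N10, N11, N12, N13.
  parents(N10) \ {N8} = {N0, N2, N4, N7}.
  N11's other parents are N3, N7.
  parents(N12) \ {N8} = {N1, N5, N6, N7}.
  N13 also has parents N0, N1, N2, N6, N7, N9, N12.
Excluding nodes already adjacent to N8 (N2, N3, N4, N5, N10, N11, N12, N13), the co-parent-only contribution is {N0, N1, N6, N7, N9}.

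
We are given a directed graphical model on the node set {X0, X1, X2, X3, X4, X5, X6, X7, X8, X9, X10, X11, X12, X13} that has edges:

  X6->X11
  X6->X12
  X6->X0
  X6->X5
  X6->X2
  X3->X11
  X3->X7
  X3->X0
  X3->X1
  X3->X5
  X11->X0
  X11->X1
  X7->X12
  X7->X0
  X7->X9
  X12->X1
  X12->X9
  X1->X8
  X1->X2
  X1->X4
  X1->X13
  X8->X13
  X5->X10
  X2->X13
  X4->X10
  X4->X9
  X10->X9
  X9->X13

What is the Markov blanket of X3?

{X0, X1, X5, X6, X7, X11, X12}

X3 has no parents.
Ch(X3) = {X0, X1, X5, X7, X11}.
Other parents of X3's children:
  parents(X11) \ {X3} = {X6}.
  X7 has no other parent.
  X0 also has parents X6, X7, X11.
  X1's other parents are X11, X12.
  X5 also has parent X6.
Taking the union gives {X0, X1, X5, X6, X7, X11, X12}.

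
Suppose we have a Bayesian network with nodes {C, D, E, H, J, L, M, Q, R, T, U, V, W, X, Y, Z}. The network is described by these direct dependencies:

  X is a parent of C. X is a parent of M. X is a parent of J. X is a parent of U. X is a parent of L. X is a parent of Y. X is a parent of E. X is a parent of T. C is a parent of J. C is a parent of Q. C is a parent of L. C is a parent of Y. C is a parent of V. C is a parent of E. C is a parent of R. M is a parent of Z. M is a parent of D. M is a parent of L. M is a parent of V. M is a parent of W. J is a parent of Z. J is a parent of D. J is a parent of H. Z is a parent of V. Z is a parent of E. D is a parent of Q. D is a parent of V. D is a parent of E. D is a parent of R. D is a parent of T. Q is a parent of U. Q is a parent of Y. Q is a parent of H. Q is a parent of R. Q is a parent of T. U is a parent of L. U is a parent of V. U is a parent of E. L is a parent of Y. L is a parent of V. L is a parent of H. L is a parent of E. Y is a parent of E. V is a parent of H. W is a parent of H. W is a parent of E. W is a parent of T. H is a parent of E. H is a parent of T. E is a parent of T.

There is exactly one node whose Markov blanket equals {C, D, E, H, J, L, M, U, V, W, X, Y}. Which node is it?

The target node must have every member of {C, D, E, H, J, L, M, U, V, W, X, Y} as a parent, child, or co-parent, and no others.
Parents of Z: J, M; children: E, V; co-parents: C, D, H, L, M, U, W, X, Y.
These exactly cover the given set, so the node is Z.

Z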